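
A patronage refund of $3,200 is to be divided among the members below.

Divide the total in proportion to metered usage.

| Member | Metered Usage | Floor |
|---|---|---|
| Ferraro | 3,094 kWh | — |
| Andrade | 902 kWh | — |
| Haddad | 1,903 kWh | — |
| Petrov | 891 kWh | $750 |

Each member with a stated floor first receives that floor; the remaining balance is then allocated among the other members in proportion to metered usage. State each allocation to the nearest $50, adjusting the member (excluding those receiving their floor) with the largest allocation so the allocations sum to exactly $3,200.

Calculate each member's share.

Ferraro: $1,300 · Andrade: $350 · Haddad: $800 · Petrov: $750

Fund the minimums — Petrov $750. Residual $2,450.
Residual split over remaining metered usage 5,899: Ferraro 1,285.01 → $1,300; Andrade 374.62 → $350; Haddad 790.36 → $800.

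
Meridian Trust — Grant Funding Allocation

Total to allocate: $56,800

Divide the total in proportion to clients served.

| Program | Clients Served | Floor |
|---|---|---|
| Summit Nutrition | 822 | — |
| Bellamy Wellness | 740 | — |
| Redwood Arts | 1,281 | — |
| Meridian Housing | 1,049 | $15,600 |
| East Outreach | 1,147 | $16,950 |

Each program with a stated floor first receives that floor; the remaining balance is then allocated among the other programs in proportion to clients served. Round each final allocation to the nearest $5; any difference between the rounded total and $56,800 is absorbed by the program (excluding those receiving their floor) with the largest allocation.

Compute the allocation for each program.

Summit Nutrition: $7,010 · Bellamy Wellness: $6,310 · Redwood Arts: $10,930 · Meridian Housing: $15,600 · East Outreach: $16,950

Minimums first: Meridian Housing $15,600; East Outreach $16,950. Remaining pool $24,250.
Remaining pool split over remaining clients served 2,843: Summit Nutrition 7,011.43 → $7,010; Bellamy Wellness 6,311.99 → $6,310; Redwood Arts 10,926.57 → $10,925.
Rounding difference +$5 applied to Redwood Arts → $10,930.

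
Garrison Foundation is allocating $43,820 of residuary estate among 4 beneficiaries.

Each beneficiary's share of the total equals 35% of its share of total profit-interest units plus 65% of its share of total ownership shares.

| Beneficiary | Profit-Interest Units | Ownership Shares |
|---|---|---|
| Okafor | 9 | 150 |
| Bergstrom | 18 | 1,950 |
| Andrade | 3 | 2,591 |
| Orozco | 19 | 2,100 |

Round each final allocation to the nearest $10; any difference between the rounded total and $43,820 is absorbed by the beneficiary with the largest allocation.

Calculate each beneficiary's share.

Profit-interest units total 49; ownership shares total 6,791.
Blended shares (35% profit-interest units + 65% ownership shares): Okafor 0.0786; Bergstrom 0.3152; Andrade 0.2694; Orozco 0.3367.
Proportional shares: Okafor 3,446.13; Bergstrom 13,812.74; Andrade 11,806.24; Orozco 14,754.88.
After rounding ($10): Okafor $3,450; Bergstrom $13,810; Andrade $11,810; Orozco $14,750. Sum = $43,820.
Rounded total matches; no reconciliation needed.

Okafor: $3,450 · Bergstrom: $13,810 · Andrade: $11,810 · Orozco: $14,750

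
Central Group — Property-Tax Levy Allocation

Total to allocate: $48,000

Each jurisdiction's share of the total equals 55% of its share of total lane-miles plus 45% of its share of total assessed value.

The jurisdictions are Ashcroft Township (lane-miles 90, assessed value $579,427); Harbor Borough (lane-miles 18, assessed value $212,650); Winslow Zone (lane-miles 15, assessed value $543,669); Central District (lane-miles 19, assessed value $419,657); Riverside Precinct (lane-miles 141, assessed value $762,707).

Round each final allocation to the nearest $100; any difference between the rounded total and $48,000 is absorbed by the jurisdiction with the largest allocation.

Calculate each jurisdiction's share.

Totals — lane-miles 283, assessed value 2,518,110.
Blended shares (55% lane-miles + 45% assessed value): Ashcroft Township 0.2785; Harbor Borough 0.0730; Winslow Zone 0.1263; Central District 0.1119; Riverside Precinct 0.4103.
Raw shares: Ashcroft Township 13,366.00; Harbor Borough 3,503.23; Winslow Zone 6,062.81; Central District 5,372.20; Riverside Precinct 19,695.75.
After rounding ($100): Ashcroft Township $13,400; Harbor Borough $3,500; Winslow Zone $6,100; Central District $5,400; Riverside Precinct $19,700. Sum = $48,100.
Difference $48,000 − $48,100 = −$100 applied to largest allocation (Riverside Precinct): Riverside Precinct becomes $19,600.

Ashcroft Township: $13,400; Harbor Borough: $3,500; Winslow Zone: $6,100; Central District: $5,400; Riverside Precinct: $19,600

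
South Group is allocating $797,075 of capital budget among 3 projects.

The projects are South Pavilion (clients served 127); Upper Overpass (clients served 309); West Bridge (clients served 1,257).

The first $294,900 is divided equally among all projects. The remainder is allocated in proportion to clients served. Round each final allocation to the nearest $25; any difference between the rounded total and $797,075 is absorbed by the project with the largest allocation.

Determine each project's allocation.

Equal tier: $294,900 ÷ 3 = $98,300 apiece.
Remainder $502,175 by clients served (total 1,693): South Pavilion 37,670.54 → $37,675; Upper Overpass 91,655.09 → $91,650; West Bridge 372,849.37 → $372,850.
Totals: South Pavilion $98,300 + $37,675 = $135,975; Upper Overpass $98,300 + $91,650 = $189,950; West Bridge $98,300 + $372,850 = $471,150.

South Pavilion: $135,975 · Upper Overpass: $189,950 · West Bridge: $471,150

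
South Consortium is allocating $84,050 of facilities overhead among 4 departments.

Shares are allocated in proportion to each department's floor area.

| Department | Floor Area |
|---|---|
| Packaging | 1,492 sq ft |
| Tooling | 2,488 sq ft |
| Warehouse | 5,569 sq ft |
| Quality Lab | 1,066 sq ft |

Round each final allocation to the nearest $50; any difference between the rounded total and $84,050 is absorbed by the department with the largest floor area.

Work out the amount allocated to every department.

Packaging: $11,800 · Tooling: $19,700 · Warehouse: $44,100 · Quality Lab: $8,450

Sum of floor area: 1,492 + 2,488 + 5,569 + 1,066 = 10,615.
Pro-rata amounts: Packaging 11,813.72; Tooling 19,700.08; Warehouse 44,095.57; Quality Lab 8,440.63.
At nearest $50: Packaging $11,800; Tooling $19,700; Warehouse $44,100; Quality Lab $8,450. Sum = $84,050.
Sum already equals the total — no adjustment.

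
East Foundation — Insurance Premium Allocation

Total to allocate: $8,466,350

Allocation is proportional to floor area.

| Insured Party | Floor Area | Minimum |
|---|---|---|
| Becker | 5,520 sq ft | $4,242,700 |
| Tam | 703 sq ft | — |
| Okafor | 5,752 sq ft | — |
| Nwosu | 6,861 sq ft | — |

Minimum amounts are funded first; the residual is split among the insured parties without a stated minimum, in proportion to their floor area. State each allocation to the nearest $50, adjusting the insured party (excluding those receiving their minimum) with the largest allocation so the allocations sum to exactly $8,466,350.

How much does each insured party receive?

Minimums first: Becker $4,242,700. Residual $4,223,650.
Residual split over remaining floor area 13,316: Tam 222,981.82 → $223,000; Okafor 1,824,454.40 → $1,824,450; Nwosu 2,176,213.78 → $2,176,200.

Becker: $4,242,700 | Tam: $223,000 | Okafor: $1,824,450 | Nwosu: $2,176,200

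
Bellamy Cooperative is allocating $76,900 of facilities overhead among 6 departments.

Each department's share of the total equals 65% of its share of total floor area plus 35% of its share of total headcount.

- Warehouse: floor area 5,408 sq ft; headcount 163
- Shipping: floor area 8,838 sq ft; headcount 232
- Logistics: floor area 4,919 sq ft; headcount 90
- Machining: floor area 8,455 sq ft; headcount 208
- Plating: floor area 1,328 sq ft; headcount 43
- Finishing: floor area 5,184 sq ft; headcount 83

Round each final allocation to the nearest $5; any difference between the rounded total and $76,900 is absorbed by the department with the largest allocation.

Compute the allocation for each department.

Totals — floor area 34,132, headcount 819.
Composite weights (65% floor area + 35% headcount): Warehouse 0.1726; Shipping 0.2675; Logistics 0.1321; Machining 0.2499; Plating 0.0437; Finishing 0.1342.
Unrounded shares: Warehouse 13,276.52; Shipping 20,567.18; Logistics 10,161.38; Machining 19,217.58; Plating 3,357.92; Finishing 10,319.42.
After rounding ($5): Warehouse $13,275; Shipping $20,565; Logistics $10,160; Machining $19,220; Plating $3,360; Finishing $10,320. Sum = $76,900.
Rounded total matches; no reconciliation needed.

Warehouse: $13,275 · Shipping: $20,565 · Logistics: $10,160 · Machining: $19,220 · Plating: $3,360 · Finishing: $10,320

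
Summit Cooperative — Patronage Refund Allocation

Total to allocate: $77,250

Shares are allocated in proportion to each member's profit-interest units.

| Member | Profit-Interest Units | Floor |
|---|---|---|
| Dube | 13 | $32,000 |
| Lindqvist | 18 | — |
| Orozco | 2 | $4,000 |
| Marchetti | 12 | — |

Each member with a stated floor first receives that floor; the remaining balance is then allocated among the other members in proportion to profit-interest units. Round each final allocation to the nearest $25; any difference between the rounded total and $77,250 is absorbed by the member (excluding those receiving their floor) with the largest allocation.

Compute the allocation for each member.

Dube: $32,000 | Lindqvist: $24,750 | Orozco: $4,000 | Marchetti: $16,500

Minimums first: Dube $32,000; Orozco $4,000. Residual $41,250.
Residual split over remaining profit-interest units 30: Lindqvist 24,750.00 → $24,750; Marchetti 16,500.00 → $16,500.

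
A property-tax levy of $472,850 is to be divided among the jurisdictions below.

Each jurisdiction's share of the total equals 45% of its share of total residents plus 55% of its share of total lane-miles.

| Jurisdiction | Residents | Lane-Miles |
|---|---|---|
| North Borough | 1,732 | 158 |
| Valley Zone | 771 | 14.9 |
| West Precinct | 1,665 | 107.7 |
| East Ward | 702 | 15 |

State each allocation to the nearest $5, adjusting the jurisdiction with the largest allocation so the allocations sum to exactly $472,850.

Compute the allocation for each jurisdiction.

Residents total 4,870; lane-miles total 295.6.
Composite weights (45% residents + 55% lane-miles): North Borough 0.4540; Valley Zone 0.0990; West Precinct 0.3542; East Ward 0.0928.
Raw shares: North Borough 214,683.08; Valley Zone 46,795.87; West Precinct 167,501.98; East Ward 43,869.07.
At nearest $5: North Borough $214,685; Valley Zone $46,795; West Precinct $167,500; East Ward $43,870. Sum = $472,850.
Rounded total matches; no reconciliation needed.

North Borough: $214,685 | Valley Zone: $46,795 | West Precinct: $167,500 | East Ward: $43,870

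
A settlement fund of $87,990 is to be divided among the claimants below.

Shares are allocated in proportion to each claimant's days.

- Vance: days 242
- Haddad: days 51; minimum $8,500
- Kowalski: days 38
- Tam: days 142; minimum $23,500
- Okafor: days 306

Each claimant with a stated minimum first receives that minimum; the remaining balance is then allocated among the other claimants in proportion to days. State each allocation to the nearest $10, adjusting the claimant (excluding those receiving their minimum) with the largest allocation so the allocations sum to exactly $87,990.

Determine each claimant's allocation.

Vance: $23,120 · Haddad: $8,500 · Kowalski: $3,630 · Tam: $23,500 · Okafor: $29,240

Minimums first: Haddad $8,500; Tam $23,500. Residual $55,990.
Residual split over remaining days 586: Vance 23,122.15 → $23,120; Kowalski 3,630.75 → $3,630; Okafor 29,237.10 → $29,240.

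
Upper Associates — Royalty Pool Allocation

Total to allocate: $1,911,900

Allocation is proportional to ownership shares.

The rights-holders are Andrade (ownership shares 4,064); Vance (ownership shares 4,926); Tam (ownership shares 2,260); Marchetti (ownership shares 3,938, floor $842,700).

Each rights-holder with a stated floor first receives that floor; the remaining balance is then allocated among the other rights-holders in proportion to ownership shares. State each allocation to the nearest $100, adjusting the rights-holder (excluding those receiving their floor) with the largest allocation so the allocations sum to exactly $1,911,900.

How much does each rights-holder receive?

Guaranteed amounts: Marchetti $842,700. Balance $1,069,200.
Balance split over remaining ownership shares 11,250: Andrade 386,242.56 → $386,200; Vance 468,167.04 → $468,200; Tam 214,790.40 → $214,800.

Andrade: $386,200; Vance: $468,200; Tam: $214,800; Marchetti: $842,700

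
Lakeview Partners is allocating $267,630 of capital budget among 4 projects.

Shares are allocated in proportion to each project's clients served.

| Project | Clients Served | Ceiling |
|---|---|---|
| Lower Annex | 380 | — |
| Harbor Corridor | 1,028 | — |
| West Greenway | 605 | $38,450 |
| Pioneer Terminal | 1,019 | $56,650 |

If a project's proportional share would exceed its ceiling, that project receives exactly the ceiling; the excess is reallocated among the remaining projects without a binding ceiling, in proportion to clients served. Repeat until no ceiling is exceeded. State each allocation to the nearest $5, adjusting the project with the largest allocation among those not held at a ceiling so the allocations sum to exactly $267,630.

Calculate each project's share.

Sum of clients served: 3,032.
Unconstrained shares: Lower Annex 33,542.02; Harbor Corridor 90,739.99; West Greenway 53,402.42; Pioneer Terminal 89,945.57.
Held at cap: West Greenway ($38,450), Pioneer Terminal ($56,650); remaining pool $172,530 reallocated over remaining clients served 1,408.
Remaining shares: Lower Annex 46,563.49 → $46,565; Harbor Corridor 125,966.51 → $125,965.

Lower Annex: $46,565 · Harbor Corridor: $125,965 · West Greenway: $38,450 · Pioneer Terminal: $56,650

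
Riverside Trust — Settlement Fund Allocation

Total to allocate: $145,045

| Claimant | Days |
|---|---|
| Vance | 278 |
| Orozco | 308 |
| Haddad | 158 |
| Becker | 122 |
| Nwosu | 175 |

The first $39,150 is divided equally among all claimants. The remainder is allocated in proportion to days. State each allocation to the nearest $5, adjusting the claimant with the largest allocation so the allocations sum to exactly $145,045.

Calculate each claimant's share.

Vance: $36,110 | Orozco: $39,165 | Haddad: $23,900 | Becker: $20,240 | Nwosu: $25,630

First tranche $39,150 split equally: $7,830 each.
Remainder $105,895 by days (total 1,041): Vance 28,279.36 → $28,280; Orozco 31,331.09 → $31,330; Haddad 16,072.44 → $16,070; Becker 12,410.37 → $12,410; Nwosu 17,801.75 → $17,800.
Rounding difference +$5 on remainder applied to Orozco.
Totals: Vance $7,830 + $28,280 = $36,110; Orozco $7,830 + $31,335 = $39,165; Haddad $7,830 + $16,070 = $23,900; Becker $7,830 + $12,410 = $20,240; Nwosu $7,830 + $17,800 = $25,630.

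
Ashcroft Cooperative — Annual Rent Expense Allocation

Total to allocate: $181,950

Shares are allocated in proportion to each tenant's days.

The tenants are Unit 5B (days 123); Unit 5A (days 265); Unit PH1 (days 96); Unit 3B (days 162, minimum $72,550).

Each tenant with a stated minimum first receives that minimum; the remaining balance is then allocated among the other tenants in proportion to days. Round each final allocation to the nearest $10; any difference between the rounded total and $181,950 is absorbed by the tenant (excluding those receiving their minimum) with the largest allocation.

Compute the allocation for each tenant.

Minimums first: Unit 3B $72,550. Residual $109,400.
Residual split over remaining days 484: Unit 5B 27,802.07 → $27,800; Unit 5A 59,898.76 → $59,900; Unit PH1 21,699.17 → $21,700.

Unit 5B: $27,800; Unit 5A: $59,900; Unit PH1: $21,700; Unit 3B: $72,550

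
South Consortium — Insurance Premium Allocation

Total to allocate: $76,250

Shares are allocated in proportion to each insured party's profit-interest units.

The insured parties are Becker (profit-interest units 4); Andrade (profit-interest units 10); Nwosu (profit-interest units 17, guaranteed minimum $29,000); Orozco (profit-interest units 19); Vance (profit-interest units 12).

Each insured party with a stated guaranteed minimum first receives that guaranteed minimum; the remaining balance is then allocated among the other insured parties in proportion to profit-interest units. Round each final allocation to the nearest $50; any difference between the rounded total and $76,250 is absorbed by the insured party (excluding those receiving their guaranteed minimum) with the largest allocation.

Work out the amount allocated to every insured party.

Fund the minimums — Nwosu $29,000. Balance $47,250.
Balance split over remaining profit-interest units 45: Becker 4,200.00 → $4,200; Andrade 10,500.00 → $10,500; Orozco 19,950.00 → $19,950; Vance 12,600.00 → $12,600.

Becker: $4,200 | Andrade: $10,500 | Nwosu: $29,000 | Orozco: $19,950 | Vance: $12,600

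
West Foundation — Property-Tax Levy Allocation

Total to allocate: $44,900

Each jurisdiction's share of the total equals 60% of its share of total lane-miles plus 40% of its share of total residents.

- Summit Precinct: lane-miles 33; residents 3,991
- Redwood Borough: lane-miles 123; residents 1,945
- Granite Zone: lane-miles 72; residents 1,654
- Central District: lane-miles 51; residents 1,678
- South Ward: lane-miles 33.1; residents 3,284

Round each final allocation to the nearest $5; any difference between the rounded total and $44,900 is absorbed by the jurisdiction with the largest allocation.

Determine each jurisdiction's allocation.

Summit Precinct: $8,560 · Redwood Borough: $13,400 · Granite Zone: $8,580 · Central District: $6,805 · South Ward: $7,555

Lane-miles total 312.1; residents total 12,552.
Composite weights (60% lane-miles + 40% residents): Summit Precinct 0.1906; Redwood Borough 0.2984; Granite Zone 0.1911; Central District 0.1515; South Ward 0.1683.
Unrounded shares: Summit Precinct 8,559.02; Redwood Borough 13,400.17; Granite Zone 8,581.55; Central District 6,803.21; South Ward 7,556.05.
At nearest $5: Summit Precinct $8,560; Redwood Borough $13,400; Granite Zone $8,580; Central District $6,805; South Ward $7,555. Sum = $44,900.
Rounded total matches; no reconciliation needed.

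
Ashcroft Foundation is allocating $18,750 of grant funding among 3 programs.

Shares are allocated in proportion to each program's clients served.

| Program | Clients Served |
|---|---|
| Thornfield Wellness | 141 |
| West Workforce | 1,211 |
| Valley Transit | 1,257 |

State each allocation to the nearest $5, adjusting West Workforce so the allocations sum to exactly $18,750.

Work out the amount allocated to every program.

Sum of clients served: 2,609.
Proportional shares: Thornfield Wellness 141/2,609 × $18,750 = 1,013.32; West Workforce 1,211/2,609 × $18,750 = 8,703.05; Valley Transit 1,257/2,609 × $18,750 = 9,033.63.
At nearest $5: Thornfield Wellness $1,015; West Workforce $8,705; Valley Transit $9,035. Sum = $18,755.
Difference $18,750 − $18,755 = −$5 applied to West Workforce: West Workforce becomes $8,700.

Thornfield Wellness: $1,015 · West Workforce: $8,700 · Valley Transit: $9,035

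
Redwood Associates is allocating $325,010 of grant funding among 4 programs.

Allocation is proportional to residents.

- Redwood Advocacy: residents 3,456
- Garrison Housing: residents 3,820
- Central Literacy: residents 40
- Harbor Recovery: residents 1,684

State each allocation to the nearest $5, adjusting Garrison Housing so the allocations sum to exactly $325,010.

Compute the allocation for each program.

Redwood Advocacy: $124,805; Garrison Housing: $137,945; Central Literacy: $1,445; Harbor Recovery: $60,815

Sum of residents: 9,000.
Pro-rata amounts: Redwood Advocacy 3,456/9,000 × $325,010 = 124,803.84; Garrison Housing 3,820/9,000 × $325,010 = 137,948.69; Central Literacy 40/9,000 × $325,010 = 1,444.49; Harbor Recovery 1,684/9,000 × $325,010 = 60,812.98.
Rounded to nearest $5: Redwood Advocacy $124,805; Garrison Housing $137,950; Central Literacy $1,445; Harbor Recovery $60,815. Sum = $325,015.
Difference $325,010 − $325,015 = −$5 applied to Garrison Housing: Garrison Housing becomes $137,945.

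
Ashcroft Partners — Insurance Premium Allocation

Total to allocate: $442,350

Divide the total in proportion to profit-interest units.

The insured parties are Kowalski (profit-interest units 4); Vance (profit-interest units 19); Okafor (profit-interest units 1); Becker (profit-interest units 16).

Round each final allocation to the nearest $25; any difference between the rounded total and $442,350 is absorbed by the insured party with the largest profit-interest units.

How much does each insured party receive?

Kowalski: $44,225 · Vance: $210,125 · Okafor: $11,050 · Becker: $176,950

Profit-interest units total: 4 + 19 + 1 + 16 = 40.
Raw shares: Kowalski 44,235.00; Vance 210,116.25; Okafor 11,058.75; Becker 176,940.00.
Rounded to nearest $25: Kowalski $44,225; Vance $210,125; Okafor $11,050; Becker $176,950. Sum = $442,350.
No rounding difference to absorb.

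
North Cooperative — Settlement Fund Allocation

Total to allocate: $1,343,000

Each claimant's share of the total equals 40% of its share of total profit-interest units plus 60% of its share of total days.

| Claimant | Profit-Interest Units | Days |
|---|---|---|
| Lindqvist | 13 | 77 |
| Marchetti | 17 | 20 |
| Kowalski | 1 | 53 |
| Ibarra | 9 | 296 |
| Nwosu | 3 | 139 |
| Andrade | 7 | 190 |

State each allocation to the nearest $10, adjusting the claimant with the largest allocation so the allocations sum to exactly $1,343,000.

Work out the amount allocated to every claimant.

Profit-interest units total 50; days total 775.
Blended shares (40% profit-interest units + 60% days): Lindqvist 0.1636; Marchetti 0.1515; Kowalski 0.0490; Ibarra 0.3012; Nwosu 0.1316; Andrade 0.2031.
Unrounded shares: Lindqvist 219,732.13; Marchetti 203,442.84; Kowalski 65,850.32; Ibarra 404,459.61; Nwosu 176,756.13; Andrade 272,758.97.
Rounded to nearest $10: Lindqvist $219,730; Marchetti $203,440; Kowalski $65,850; Ibarra $404,460; Nwosu $176,760; Andrade $272,760. Sum = $1,343,000.
Rounded total matches; no reconciliation needed.

Lindqvist: $219,730 · Marchetti: $203,440 · Kowalski: $65,850 · Ibarra: $404,460 · Nwosu: $176,760 · Andrade: $272,760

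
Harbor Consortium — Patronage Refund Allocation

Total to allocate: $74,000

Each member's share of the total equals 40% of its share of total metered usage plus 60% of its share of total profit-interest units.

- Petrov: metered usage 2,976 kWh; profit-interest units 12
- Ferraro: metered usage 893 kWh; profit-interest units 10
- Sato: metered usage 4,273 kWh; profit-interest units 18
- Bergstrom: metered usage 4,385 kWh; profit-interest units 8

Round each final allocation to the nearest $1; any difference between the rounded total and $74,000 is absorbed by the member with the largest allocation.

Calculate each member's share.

Metered usage total 12,527; profit-interest units total 48.
Combined weights (40% metered usage + 60% profit-interest units): Petrov 0.2450; Ferraro 0.1535; Sato 0.3614; Bergstrom 0.2400.
Pro-rata amounts: Petrov 18,131.98; Ferraro 11,360.07; Sato 26,746.66; Bergstrom 17,761.30.
After rounding ($1): Petrov $18,132; Ferraro $11,360; Sato $26,747; Bergstrom $17,761. Sum = $74,000.
Sum already equals the total — no adjustment.

Petrov: $18,132 · Ferraro: $11,360 · Sato: $26,747 · Bergstrom: $17,761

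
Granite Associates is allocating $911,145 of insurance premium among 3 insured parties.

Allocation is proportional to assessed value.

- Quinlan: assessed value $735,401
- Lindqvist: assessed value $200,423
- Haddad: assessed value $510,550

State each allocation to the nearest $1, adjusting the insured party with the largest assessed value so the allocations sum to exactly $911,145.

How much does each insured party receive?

Quinlan: $463,266 · Lindqvist: $126,257 · Haddad: $321,622

Sum of assessed value: 1,446,374.
Proportional shares: Quinlan 735,401/1,446,374 × $911,145 = 463,266.72; Lindqvist 200,423/1,446,374 × $911,145 = 126,256.70; Haddad 510,550/1,446,374 × $911,145 = 321,621.57.
At nearest $1: Quinlan $463,267; Lindqvist $126,257; Haddad $321,622. Sum = $911,146.
Difference $911,145 − $911,146 = −$1 applied to largest assessed value (Quinlan): Quinlan becomes $463,266.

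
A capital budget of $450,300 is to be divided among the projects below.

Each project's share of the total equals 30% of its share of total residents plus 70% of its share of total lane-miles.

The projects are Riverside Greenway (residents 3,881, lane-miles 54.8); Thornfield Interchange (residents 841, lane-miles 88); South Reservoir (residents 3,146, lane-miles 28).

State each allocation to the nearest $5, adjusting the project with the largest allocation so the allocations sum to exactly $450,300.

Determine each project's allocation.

Riverside Greenway: $167,770; Thornfield Interchange: $176,840; South Reservoir: $105,690

Residents total 7,868; lane-miles total 170.8.
Composite weights (30% residents + 70% lane-miles): Riverside Greenway 0.3726; Thornfield Interchange 0.3927; South Reservoir 0.2347.
Raw shares: Riverside Greenway 167,767.96; Thornfield Interchange 176,842.87; South Reservoir 105,689.17.
After rounding ($5): Riverside Greenway $167,770; Thornfield Interchange $176,845; South Reservoir $105,690. Sum = $450,305.
Difference $450,300 − $450,305 = −$5 applied to largest allocation (Thornfield Interchange): Thornfield Interchange becomes $176,840.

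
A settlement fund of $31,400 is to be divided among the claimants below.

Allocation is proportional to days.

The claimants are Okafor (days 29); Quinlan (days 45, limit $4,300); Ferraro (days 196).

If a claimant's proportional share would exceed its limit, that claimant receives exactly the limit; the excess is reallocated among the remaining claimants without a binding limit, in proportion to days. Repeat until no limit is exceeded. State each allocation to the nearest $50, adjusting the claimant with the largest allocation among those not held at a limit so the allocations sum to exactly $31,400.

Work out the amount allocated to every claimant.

Days total: 270.
Pro-rata shares before constraints: Okafor 3,372.59; Quinlan 5,233.33; Ferraro 22,794.07.
Held at cap: Quinlan ($4,300); remaining pool $27,100 reallocated over remaining days 225.
Shares after redistribution: Okafor 3,492.89 → $3,500; Ferraro 23,607.11 → $23,600.

Okafor: $3,500; Quinlan: $4,300; Ferraro: $23,600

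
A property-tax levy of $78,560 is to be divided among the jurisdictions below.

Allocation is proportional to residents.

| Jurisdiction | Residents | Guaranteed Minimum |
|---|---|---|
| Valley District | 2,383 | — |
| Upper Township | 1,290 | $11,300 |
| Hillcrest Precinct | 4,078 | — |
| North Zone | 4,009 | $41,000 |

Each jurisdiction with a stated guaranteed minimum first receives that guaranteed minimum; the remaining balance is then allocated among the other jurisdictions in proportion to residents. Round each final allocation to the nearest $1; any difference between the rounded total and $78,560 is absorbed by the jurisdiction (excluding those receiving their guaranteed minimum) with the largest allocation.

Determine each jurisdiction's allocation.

Valley District: $9,685 · Upper Township: $11,300 · Hillcrest Precinct: $16,575 · North Zone: $41,000

Guaranteed amounts: Upper Township $11,300; North Zone $41,000. Residual $26,260.
Residual split over remaining residents 6,461: Valley District 9,685.43 → $9,685; Hillcrest Precinct 16,574.57 → $16,575.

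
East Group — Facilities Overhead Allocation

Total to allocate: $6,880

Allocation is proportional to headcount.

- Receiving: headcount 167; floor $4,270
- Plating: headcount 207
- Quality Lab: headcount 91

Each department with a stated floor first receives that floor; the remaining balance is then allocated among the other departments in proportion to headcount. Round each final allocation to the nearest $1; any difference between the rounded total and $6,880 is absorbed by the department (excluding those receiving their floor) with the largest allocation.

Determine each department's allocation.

Fund the minimums — Receiving $4,270. Balance $2,610.
Balance split over remaining headcount 298: Plating 1,812.99 → $1,813; Quality Lab 797.01 → $797.

Receiving: $4,270 · Plating: $1,813 · Quality Lab: $797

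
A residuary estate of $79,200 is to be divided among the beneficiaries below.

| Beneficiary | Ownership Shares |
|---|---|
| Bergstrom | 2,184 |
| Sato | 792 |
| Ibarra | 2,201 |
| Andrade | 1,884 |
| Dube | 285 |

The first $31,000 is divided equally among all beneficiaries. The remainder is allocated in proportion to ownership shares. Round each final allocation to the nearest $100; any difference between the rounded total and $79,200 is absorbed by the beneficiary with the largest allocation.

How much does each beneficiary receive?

Bergstrom: $20,500 · Sato: $11,400 · Ibarra: $20,600 · Andrade: $18,600 · Dube: $8,100

Equal tier: $31,000 ÷ 5 = $6,200 apiece.
Remainder $48,200 by ownership shares (total 7,346): Bergstrom 14,330.08 → $14,300; Sato 5,196.62 → $5,200; Ibarra 14,441.63 → $14,400; Andrade 12,361.67 → $12,400; Dube 1,870.00 → $1,900.
Totals: Bergstrom $6,200 + $14,300 = $20,500; Sato $6,200 + $5,200 = $11,400; Ibarra $6,200 + $14,400 = $20,600; Andrade $6,200 + $12,400 = $18,600; Dube $6,200 + $1,900 = $8,100.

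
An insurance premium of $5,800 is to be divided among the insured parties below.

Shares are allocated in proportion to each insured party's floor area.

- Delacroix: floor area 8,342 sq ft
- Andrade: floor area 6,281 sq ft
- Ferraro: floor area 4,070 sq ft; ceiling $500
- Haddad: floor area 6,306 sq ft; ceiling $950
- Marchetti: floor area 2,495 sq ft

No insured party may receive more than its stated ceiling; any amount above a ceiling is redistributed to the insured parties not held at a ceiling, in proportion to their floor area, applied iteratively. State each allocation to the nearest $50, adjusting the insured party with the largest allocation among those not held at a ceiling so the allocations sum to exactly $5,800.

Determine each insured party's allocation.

Delacroix: $2,100 | Andrade: $1,600 | Ferraro: $500 | Haddad: $950 | Marchetti: $650

Floor area total: 27,494.
Pro-rata shares before constraints: Delacroix 1,759.79; Andrade 1,325.01; Ferraro 858.59; Haddad 1,330.28; Marchetti 526.33.
Cap binds for Ferraro ($500), Haddad ($950); residual $4,350 reallocated over remaining floor area 17,118.
Redistributed shares: Delacroix 2,119.86 → $2,100; Andrade 1,596.12 → $1,600; Marchetti 634.03 → $650.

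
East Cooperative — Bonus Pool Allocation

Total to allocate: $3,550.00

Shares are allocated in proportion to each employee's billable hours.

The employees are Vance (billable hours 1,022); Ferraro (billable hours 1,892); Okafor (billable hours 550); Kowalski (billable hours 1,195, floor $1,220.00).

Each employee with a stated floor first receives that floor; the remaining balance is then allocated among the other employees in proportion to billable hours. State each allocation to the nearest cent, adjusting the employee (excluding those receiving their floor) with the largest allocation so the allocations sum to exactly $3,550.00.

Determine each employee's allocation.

Fund the minimums — Kowalski $1,220.00. Balance $2,330.00.
Balance split over remaining billable hours 3,464: Vance 687.4307 → $687.43; Ferraro 1,272.6212 → $1,272.62; Okafor 369.9480 → $369.95.

Vance: $687.43 | Ferraro: $1,272.62 | Okafor: $369.95 | Kowalski: $1,220.00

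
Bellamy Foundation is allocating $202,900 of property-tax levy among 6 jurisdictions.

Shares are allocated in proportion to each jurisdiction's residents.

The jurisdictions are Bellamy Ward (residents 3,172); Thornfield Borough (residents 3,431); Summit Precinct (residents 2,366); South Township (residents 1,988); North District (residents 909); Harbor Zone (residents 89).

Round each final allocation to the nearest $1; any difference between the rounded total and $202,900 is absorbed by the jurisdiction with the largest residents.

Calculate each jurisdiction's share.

Total residents = 3,172 + 3,431 + 2,366 + 1,988 + 909 + 89 = 11,955.
Unrounded shares: Bellamy Ward 53,835.12; Thornfield Borough 58,230.86; Summit Precinct 40,155.70; South Township 33,740.29; North District 15,427.53; Harbor Zone 1,510.51.
At nearest $1: Bellamy Ward $53,835; Thornfield Borough $58,231; Summit Precinct $40,156; South Township $33,740; North District $15,428; Harbor Zone $1,511. Sum = $202,901.
Difference $202,900 − $202,901 = −$1 applied to largest residents (Thornfield Borough): Thornfield Borough becomes $58,230.

Bellamy Ward: $53,835 | Thornfield Borough: $58,230 | Summit Precinct: $40,156 | South Township: $33,740 | North District: $15,428 | Harbor Zone: $1,511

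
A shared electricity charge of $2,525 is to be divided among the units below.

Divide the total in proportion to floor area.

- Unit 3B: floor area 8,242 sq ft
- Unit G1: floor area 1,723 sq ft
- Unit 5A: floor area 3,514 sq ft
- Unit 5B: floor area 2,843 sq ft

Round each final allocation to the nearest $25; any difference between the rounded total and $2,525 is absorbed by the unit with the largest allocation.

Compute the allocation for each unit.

Unit 3B: $1,250 | Unit G1: $275 | Unit 5A: $550 | Unit 5B: $450

Combined floor area = 16,322.
Pro-rata amounts: Unit 3B 8,242/16,322 × $2,525 = 1,275.03; Unit G1 1,723/16,322 × $2,525 = 266.55; Unit 5A 3,514/16,322 × $2,525 = 543.61; Unit 5B 2,843/16,322 × $2,525 = 439.81.
Rounded to nearest $25: Unit 3B $1,275; Unit G1 $275; Unit 5A $550; Unit 5B $450. Sum = $2,550.
Difference $2,525 − $2,550 = −$25 applied to largest allocation (Unit 3B): Unit 3B becomes $1,250.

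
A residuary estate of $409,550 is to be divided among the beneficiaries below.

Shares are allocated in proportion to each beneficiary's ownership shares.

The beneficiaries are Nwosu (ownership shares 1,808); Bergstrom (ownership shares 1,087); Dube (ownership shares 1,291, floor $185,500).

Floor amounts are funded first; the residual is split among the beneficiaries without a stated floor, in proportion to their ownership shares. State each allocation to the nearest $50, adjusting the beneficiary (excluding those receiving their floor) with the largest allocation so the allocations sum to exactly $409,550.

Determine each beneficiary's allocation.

Nwosu: $139,900 | Bergstrom: $84,150 | Dube: $185,500

Minimums first: Dube $185,500. Remaining pool $224,050.
Remaining pool split over remaining ownership shares 2,895: Nwosu 139,924.84 → $139,900; Bergstrom 84,125.16 → $84,150.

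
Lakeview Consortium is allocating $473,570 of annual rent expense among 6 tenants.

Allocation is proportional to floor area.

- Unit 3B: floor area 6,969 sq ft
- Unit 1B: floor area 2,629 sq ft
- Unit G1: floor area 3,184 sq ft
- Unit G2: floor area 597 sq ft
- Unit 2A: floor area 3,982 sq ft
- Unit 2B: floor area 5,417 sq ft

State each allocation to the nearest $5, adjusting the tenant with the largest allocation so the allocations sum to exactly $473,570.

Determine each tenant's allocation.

Combined floor area = 22,778.
Raw shares: Unit 3B 6,969/22,778 × $473,570 = 144,890.22; Unit 1B 2,629/22,778 × $473,570 = 54,658.69; Unit G1 3,184/22,778 × $473,570 = 66,197.51; Unit G2 597/22,778 × $473,570 = 12,412.03; Unit 2A 3,982/22,778 × $473,570 = 82,788.47; Unit 2B 5,417/22,778 × $473,570 = 112,623.09.
At nearest $5: Unit 3B $144,890; Unit 1B $54,660; Unit G1 $66,200; Unit G2 $12,410; Unit 2A $82,790; Unit 2B $112,625. Sum = $473,575.
Difference $473,570 − $473,575 = −$5 applied to largest allocation (Unit 3B): Unit 3B becomes $144,885.

Unit 3B: $144,885; Unit 1B: $54,660; Unit G1: $66,200; Unit G2: $12,410; Unit 2A: $82,790; Unit 2B: $112,625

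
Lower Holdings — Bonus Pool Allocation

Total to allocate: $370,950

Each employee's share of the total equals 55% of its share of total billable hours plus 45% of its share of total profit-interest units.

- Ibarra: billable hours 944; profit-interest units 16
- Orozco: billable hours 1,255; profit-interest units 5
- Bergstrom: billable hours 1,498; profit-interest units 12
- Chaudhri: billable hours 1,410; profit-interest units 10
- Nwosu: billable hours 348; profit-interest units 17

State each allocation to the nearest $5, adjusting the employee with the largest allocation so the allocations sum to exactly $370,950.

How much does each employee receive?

Totals — billable hours 5,455, profit-interest units 60.
Blended shares (55% billable hours + 45% profit-interest units): Ibarra 0.2152; Orozco 0.1640; Bergstrom 0.2410; Chaudhri 0.2172; Nwosu 0.1626.
Raw shares: Ibarra 79,820.55; Orozco 60,848.89; Bergstrom 89,412.21; Chaudhri 80,556.67; Nwosu 60,311.68.
Rounded to nearest $5: Ibarra $79,820; Orozco $60,850; Bergstrom $89,410; Chaudhri $80,555; Nwosu $60,310. Sum = $370,945.
Difference $370,950 − $370,945 = +$5 applied to largest allocation (Bergstrom): Bergstrom becomes $89,415.

Ibarra: $79,820 · Orozco: $60,850 · Bergstrom: $89,415 · Chaudhri: $80,555 · Nwosu: $60,310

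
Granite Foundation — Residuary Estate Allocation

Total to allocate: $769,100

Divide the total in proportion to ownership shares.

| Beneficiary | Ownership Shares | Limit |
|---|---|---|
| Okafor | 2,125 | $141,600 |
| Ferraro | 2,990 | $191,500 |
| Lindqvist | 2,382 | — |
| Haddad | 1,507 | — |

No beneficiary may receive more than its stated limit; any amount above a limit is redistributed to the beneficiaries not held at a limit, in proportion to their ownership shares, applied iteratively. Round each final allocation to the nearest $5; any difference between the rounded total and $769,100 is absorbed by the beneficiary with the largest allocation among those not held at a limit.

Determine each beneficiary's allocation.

Ownership shares total: 9,004.
Unconstrained shares: Okafor 181,512.38; Ferraro 255,398.60; Lindqvist 203,464.70; Haddad 128,724.31.
Cap binds for Okafor ($141,600), Ferraro ($191,500); remaining pool $436,000 reallocated over remaining ownership shares 3,889.
Remaining shares: Lindqvist 267,048.60 → $267,050; Haddad 168,951.40 → $168,950.

Okafor: $141,600 | Ferraro: $191,500 | Lindqvist: $267,050 | Haddad: $168,950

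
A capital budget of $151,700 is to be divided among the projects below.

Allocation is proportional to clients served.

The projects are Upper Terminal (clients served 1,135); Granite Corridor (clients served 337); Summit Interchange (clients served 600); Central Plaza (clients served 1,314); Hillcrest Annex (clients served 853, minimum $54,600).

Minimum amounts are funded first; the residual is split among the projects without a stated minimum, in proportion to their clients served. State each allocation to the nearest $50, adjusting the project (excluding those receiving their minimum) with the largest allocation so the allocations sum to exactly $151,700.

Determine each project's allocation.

Upper Terminal: $32,550 | Granite Corridor: $9,650 | Summit Interchange: $17,200 | Central Plaza: $37,700 | Hillcrest Annex: $54,600

Fund the minimums — Hillcrest Annex $54,600. Residual $97,100.
Residual split over remaining clients served 3,386: Upper Terminal 32,548.29 → $32,550; Granite Corridor 9,664.12 → $9,650; Summit Interchange 17,206.14 → $17,200; Central Plaza 37,681.45 → $37,700.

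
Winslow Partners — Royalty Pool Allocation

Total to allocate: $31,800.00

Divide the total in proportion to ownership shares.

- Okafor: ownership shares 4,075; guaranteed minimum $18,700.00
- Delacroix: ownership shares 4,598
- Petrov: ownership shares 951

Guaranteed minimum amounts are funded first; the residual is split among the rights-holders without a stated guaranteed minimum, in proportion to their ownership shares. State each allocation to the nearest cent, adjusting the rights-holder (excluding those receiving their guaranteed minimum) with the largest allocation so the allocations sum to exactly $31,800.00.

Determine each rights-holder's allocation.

Fund the minimums — Okafor $18,700.00. Balance $13,100.00.
Balance split over remaining ownership shares 5,549: Delacroix 10,854.8928 → $10,854.89; Petrov 2,245.1072 → $2,245.11.

Okafor: $18,700.00 | Delacroix: $10,854.89 | Petrov: $2,245.11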